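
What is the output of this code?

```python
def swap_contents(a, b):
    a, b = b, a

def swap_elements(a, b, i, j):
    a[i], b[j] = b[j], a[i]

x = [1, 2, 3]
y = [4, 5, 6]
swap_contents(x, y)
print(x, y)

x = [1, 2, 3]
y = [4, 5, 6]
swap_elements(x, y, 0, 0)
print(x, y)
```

Key concept: parameter rebinding vs mutation.
Step by step:
`x = [1, 2, 3]` → x = [1, 2, 3]
`y = [4, 5, 6]` → y = [4, 5, 6]
`swap_contents(x, y)` → no visible change to tracked variables
`print(x, y)` → prints [1, 2, 3] [4, 5, 6]
`x = [1, 2, 3]` → x = [1, 2, 3]
`y = [4, 5, 6]` → y = [4, 5, 6]
`swap_elements(x, y, 0, 0)` → x = [4, 2, 3]; y = [1, 5, 6]
`print(x, y)` → prints [4, 2, 3] [1, 5, 6]

Answer:
[1, 2, 3] [4, 5, 6]
[4, 2, 3] [1, 5, 6]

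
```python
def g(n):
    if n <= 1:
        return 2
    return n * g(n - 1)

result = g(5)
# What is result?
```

g(5) = 5 * 4 * 3 * 2 * 2 = 240

Answer: 240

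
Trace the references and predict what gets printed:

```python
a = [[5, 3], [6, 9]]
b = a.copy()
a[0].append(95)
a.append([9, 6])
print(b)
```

Key concept: shallow copy with nested lists.
Step by step:
`a = [[5, 3], [6, 9]]` → a = [[5, 3], [6, 9]]
`b = a.copy()` → b = [[5, 3], [6, 9]]
`a[0].append(95)` → a = [[5, 3, 95], [6, 9]]; b = [[5, 3, 95], [6, 9]]
`a.append([9, 6])` → a = [[5, 3, 95], [6, 9], [9, 6]]
`print(b)` → prints [[5, 3, 95], [6, 9]]

Answer: [[5, 3, 95], [6, 9]]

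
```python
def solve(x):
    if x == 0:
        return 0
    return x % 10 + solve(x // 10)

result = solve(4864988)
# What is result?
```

Sum of digits of 4864988: 8 + 8 + 9 + 4 + 6 + 8 + 4 = 47

Answer: 47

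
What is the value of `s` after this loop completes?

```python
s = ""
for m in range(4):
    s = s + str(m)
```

Concatenate digits 0 to 3
`s` takes the values: "" → "0" → "01" → "012" → "0123"

Answer: "0123"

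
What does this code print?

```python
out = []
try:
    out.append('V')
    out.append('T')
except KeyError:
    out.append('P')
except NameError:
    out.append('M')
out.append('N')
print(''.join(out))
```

Execution trace: 'V' (try body) → 'T' (try body, no exception) → 'N' (after the try/except). Output: VTN

Answer: VTN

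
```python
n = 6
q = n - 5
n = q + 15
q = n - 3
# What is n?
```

Trace:
`n = 6` → n = 6
`q = n - 5` → q = 1
`n = q + 15` → n = 16
`q = n - 3` → q = 13
So n = 16

Answer: 16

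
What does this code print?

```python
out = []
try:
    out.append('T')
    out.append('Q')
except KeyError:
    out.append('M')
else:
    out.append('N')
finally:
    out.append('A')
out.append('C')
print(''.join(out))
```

Execution trace: 'T' (try body) → 'Q' (try body, no exception) → 'N' (else) → 'A' (finally) → 'C' (after the try/except). Output: TQNAC

Answer: TQNAC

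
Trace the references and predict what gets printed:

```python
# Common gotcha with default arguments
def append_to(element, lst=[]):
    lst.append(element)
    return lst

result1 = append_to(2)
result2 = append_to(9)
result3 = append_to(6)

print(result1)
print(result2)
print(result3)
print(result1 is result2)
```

Key concept: mutable default argument gotcha.
Step by step:
`result1 = append_to(2)` → result1 = [2]
`result2 = append_to(9)` → result1 = [2, 9] (same object as result2); result2 = [2, 9] (same object as result1)
`result3 = append_to(6)` → result1 = [2, 9, 6] (same object as result2, result3); result2 = [2, 9, 6] (same object as result1, result3); result3 = [2, 9, 6] (same object as result1, result2)
`print(result1)` → prints [2, 9, 6]
`print(result2)` → prints [2, 9, 6]
`print(result3)` → prints [2, 9, 6]
`print(result1 is result2)` → prints True

Answer:
[2, 9, 6]
[2, 9, 6]
[2, 9, 6]
True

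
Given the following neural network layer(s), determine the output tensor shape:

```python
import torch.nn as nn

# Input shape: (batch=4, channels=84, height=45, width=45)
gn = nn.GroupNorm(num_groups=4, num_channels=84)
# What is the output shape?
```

Input: (4, 84, 45, 45) -> Output: (4, 84, 45, 45)

Answer: (4, 84, 45, 45)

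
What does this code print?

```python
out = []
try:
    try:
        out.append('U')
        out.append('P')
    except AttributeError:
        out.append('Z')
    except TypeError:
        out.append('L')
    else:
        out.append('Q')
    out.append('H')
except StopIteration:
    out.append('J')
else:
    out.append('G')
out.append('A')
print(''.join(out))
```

Execution trace: 'U' (inner try body) → 'P' (inner try body, no exception) → 'Q' (inner else) → 'H' (try body, no exception) → 'G' (else) → 'A' (after the try/except). Output: UPQHGA

Answer: UPQHGA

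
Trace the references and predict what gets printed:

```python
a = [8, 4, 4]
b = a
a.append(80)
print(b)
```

Key concept: basic list aliasing.
Step by step:
`a = [8, 4, 4]` → a = [8, 4, 4]
`b = a` → b = [8, 4, 4] (same object as a)
`a.append(80)` → a = [8, 4, 4, 80] (same object as b); b = [8, 4, 4, 80] (same object as a)
`print(b)` → prints [8, 4, 4, 80]

Answer: [8, 4, 4, 80]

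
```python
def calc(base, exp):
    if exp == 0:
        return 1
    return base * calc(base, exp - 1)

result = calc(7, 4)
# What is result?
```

calc(7, 4) = 7 * 7 * 7 * 7 = 2401

Answer: 2401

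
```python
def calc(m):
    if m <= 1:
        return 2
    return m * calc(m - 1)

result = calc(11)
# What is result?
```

calc(11) = 11 * 10 * 9 * 8 * 7 * 6 * 5 * 4 * 3 * 2 * 2 = 79833600

Answer: 79833600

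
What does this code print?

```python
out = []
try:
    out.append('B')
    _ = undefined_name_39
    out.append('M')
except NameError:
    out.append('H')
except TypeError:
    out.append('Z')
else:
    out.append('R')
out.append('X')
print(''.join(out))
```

Execution trace: 'B' (try body) → 'H' (except NameError) → 'X' (after the try/except). Output: BHX

Answer: BHX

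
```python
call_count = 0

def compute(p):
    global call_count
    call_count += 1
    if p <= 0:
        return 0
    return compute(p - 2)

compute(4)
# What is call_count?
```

Linear recursion stepping by 2: 3 calls from p=4 down to ≤0.

Answer: 3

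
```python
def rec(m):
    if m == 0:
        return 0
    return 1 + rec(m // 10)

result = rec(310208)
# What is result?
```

Count of digits of 310208: 6

Answer: 6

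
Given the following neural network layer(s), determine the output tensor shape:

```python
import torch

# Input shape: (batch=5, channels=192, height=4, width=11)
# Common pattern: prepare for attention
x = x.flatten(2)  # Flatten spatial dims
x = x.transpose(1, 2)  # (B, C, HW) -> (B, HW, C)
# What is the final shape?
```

Input: (5, 192, 4, 11) -> after flatten(2): (5, 192, 44) -> Output: (5, 44, 192)

Answer: (5, 44, 192)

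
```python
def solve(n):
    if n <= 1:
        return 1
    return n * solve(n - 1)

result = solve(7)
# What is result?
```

solve(7) = 7 * 6 * 5 * 4 * 3 * 2 * 1 = 5040

Answer: 5040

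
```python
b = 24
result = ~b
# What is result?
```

Trace:
`b = 24` → b = 24
`result = ~b` → result = -25
So result = -25

Answer: -25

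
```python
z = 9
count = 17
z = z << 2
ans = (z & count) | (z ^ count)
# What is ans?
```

Trace:
`z = 9` → z = 9
`count = 17` → count = 17
`z = z << 2` → z = 36
`ans = (z & count) | (z ^ count)` → ans = 53
So ans = 53

Answer: 53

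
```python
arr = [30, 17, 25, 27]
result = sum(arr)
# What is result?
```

Trace:
`arr = [30, 17, 25, 27]` → arr = [30, 17, 25, 27]
`result = sum(arr)` → result = 99
So result = 99

Answer: 99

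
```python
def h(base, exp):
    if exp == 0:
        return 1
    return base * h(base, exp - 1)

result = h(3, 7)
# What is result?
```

h(3, 7) = 3 * 3 * 3 * 3 * 3 * 3 * 3 = 2187

Answer: 2187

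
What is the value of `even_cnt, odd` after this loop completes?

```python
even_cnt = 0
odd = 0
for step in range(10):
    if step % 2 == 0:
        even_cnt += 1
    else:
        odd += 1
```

Count evens and odds in range(10)
`even_cnt, odd` takes the values: (0, 0) → (1, 0) → (1, 1) → (2, 1) → (2, 2) → (3, 2) → (3, 3) → (4, 3) → (4, 4) → (5, 4) → (5, 5)

Answer: 5, 5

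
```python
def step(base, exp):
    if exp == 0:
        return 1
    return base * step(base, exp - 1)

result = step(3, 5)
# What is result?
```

step(3, 5) = 3 * 3 * 3 * 3 * 3 = 243

Answer: 243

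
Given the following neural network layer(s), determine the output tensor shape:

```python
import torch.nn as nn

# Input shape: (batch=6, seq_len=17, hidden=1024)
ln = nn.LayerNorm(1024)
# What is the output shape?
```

Input: (6, 17, 1024) -> Output: (6, 17, 1024)

Answer: (6, 17, 1024)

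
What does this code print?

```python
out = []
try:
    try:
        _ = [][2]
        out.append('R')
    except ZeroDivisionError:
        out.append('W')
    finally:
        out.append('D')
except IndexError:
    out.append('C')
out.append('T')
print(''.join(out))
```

Execution trace: 'D' (finally) → 'C' (outer except IndexError) → 'T' (after the try/except). Output: DCT

Answer: DCT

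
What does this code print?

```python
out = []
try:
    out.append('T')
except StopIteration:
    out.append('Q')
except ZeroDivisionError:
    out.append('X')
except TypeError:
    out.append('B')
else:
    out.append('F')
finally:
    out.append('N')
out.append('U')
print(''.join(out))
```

Execution trace: 'T' (try body, no exception) → 'F' (else) → 'N' (finally) → 'U' (after the try/except). Output: TFNU

Answer: TFNU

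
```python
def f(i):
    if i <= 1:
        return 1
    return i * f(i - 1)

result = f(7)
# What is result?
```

f(7) = 7 * 6 * 5 * 4 * 3 * 2 * 1 = 5040

Answer: 5040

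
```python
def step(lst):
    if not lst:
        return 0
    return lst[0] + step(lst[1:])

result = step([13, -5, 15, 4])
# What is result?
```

13 + (-5) + 15 + 4 + 0 = 27

Answer: 27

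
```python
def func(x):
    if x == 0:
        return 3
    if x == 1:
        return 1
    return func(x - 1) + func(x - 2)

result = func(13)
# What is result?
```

Build up from base cases: func(0)=3, func(1)=1, func(2)=4, func(3)=5, func(4)=9, func(5)=14, func(6)=23, ..., func(13)=665

Answer: 665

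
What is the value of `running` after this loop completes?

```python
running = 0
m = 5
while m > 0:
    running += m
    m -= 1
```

Sum 5 down to 1
`running` takes the values: 0 → 5 → 9 → 12 → 14 → 15

Answer: 15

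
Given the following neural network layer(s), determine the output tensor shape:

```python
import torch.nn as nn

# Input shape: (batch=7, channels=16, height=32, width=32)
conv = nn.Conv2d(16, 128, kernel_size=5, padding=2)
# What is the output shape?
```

Input: (7, 16, 32, 32) -> Output: (7, 128, 32, 32)

Answer: (7, 128, 32, 32)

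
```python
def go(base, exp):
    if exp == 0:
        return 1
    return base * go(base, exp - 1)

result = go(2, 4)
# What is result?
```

go(2, 4) = 2 * 2 * 2 * 2 = 16

Answer: 16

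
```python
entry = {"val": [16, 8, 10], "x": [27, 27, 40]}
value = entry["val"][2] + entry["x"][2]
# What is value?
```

Trace:
`entry = {"val": [16, 8, 10], "x": [27, 27, 40]}` → entry = {'val': [16, 8, 10], 'x': [27, 27, 40]}
`value = entry["val"][2] + entry["x"][2]` → value = 50
So value = 50

Answer: 50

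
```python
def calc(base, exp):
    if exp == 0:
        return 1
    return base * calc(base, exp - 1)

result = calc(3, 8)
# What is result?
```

calc(3, 8) = 3 * 3 * 3 * 3 * 3 * 3 * 3 * 3 = 6561

Answer: 6561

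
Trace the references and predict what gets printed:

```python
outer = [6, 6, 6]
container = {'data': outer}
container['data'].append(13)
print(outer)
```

Key concept: dict holds reference to list.
Step by step:
`outer = [6, 6, 6]` → outer = [6, 6, 6]
`container = {'data': outer}` → container = {'data': [6, 6, 6]}
`container['data'].append(13)` → outer = [6, 6, 6, 13]; container = {'data': [6, 6, 6, 13]}
`print(outer)` → prints [6, 6, 6, 13]

Answer: [6, 6, 6, 13]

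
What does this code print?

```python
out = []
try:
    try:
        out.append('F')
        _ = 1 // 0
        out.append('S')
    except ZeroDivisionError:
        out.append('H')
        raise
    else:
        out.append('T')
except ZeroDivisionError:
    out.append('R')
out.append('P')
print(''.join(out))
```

Execution trace: 'F' (inner try body) → 'H' (inner except ZeroDivisionError) → 'R' (outer except ZeroDivisionError) → 'P' (after the try/except). Output: FHRP

Answer: FHRP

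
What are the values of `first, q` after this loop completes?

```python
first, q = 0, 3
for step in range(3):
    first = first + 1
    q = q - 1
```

first goes 0→3, q goes 3→0
`first, q` takes the values: (0, 3) → (1, 3) → (1, 2) → (2, 2) → (2, 1) → (3, 1) → (3, 0)

Answer: 3, 0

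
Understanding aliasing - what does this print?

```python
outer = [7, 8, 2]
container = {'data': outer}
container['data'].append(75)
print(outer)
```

Key concept: dict holds reference to list.
Step by step:
`outer = [7, 8, 2]` → outer = [7, 8, 2]
`container = {'data': outer}` → container = {'data': [7, 8, 2]}
`container['data'].append(75)` → outer = [7, 8, 2, 75]; container = {'data': [7, 8, 2, 75]}
`print(outer)` → prints [7, 8, 2, 75]

Answer: [7, 8, 2, 75]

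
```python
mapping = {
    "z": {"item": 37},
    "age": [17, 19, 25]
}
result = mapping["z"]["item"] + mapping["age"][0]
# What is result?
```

Trace:
`mapping = { ...` → mapping = {'z': {'item': 37}, 'age': [17, 19, 25]}
`result = mapping["z"]["item"] + mapping["age"][0]` → result = 54
So result = 54

Answer: 54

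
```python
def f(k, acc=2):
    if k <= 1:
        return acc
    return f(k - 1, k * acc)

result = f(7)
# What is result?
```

Accumulator trace (n, acc): (7, 2) -> (6, 14) -> (5, 84) -> (4, 420) -> (3, 1680) -> (2, 5040) -> (1, 10080) -> return 10080

Answer: 10080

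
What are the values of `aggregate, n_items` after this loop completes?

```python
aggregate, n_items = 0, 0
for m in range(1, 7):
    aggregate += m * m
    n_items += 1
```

Sum of squares and count
`aggregate, n_items` takes the values: (0, 0) → (1, 0) → (1, 1) → (5, 1) → (5, 2) → (14, 2) → (14, 3) → (30, 3) → (30, 4) → (55, 4) → (55, 5) → (91, 5) → (91, 6)

Answer: 91, 6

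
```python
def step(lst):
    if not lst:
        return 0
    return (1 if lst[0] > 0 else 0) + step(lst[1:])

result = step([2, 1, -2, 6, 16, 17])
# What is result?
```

Count of positive elements in [2, 1, -2, 6, 16, 17] = 5

Answer: 5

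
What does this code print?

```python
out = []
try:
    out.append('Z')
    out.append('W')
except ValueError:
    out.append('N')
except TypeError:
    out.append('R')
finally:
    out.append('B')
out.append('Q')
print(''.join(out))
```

Execution trace: 'Z' (try body) → 'W' (try body, no exception) → 'B' (finally) → 'Q' (after the try/except). Output: ZWBQ

Answer: ZWBQ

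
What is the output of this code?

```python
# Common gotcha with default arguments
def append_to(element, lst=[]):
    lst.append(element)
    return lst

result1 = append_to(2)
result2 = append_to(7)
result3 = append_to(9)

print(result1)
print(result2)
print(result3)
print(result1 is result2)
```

Key concept: mutable default argument gotcha.
Step by step:
`result1 = append_to(2)` → result1 = [2]
`result2 = append_to(7)` → result1 = [2, 7] (same object as result2); result2 = [2, 7] (same object as result1)
`result3 = append_to(9)` → result1 = [2, 7, 9] (same object as result2, result3); result2 = [2, 7, 9] (same object as result1, result3); result3 = [2, 7, 9] (same object as result1, result2)
`print(result1)` → prints [2, 7, 9]
`print(result2)` → prints [2, 7, 9]
`print(result3)` → prints [2, 7, 9]
`print(result1 is result2)` → prints True

Answer:
[2, 7, 9]
[2, 7, 9]
[2, 7, 9]
True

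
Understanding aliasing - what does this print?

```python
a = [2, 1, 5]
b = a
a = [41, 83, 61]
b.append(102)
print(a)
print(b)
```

Key concept: rebinding vs mutation: a is rebound to a new list, b still points at the original.
Step by step:
`a = [2, 1, 5]` → a = [2, 1, 5]
`b = a` → b = [2, 1, 5] (same object as a)
`a = [41, 83, 61]` → a = [41, 83, 61]
`b.append(102)` → b = [2, 1, 5, 102]
`print(a)` → prints [41, 83, 61]
`print(b)` → prints [2, 1, 5, 102]

Answer:
[41, 83, 61]
[2, 1, 5, 102]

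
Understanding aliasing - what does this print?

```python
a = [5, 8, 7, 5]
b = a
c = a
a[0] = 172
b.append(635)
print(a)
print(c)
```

Key concept: multiple aliases.
Step by step:
`a = [5, 8, 7, 5]` → a = [5, 8, 7, 5]
`b = a` → b = [5, 8, 7, 5] (same object as a)
`c = a` → c = [5, 8, 7, 5] (same object as a, b)
`a[0] = 172` → a = [172, 8, 7, 5] (same object as b, c); b = [172, 8, 7, 5] (same object as a, c); c = [172, 8, 7, 5] (same object as a, b)
`b.append(635)` → a = [172, 8, 7, 5, 635] (same object as b, c); b = [172, 8, 7, 5, 635] (same object as a, c); c = [172, 8, 7, 5, 635] (same object as a, b)
`print(a)` → prints [172, 8, 7, 5, 635]
`print(c)` → prints [172, 8, 7, 5, 635]

Answer:
[172, 8, 7, 5, 635]
[172, 8, 7, 5, 635]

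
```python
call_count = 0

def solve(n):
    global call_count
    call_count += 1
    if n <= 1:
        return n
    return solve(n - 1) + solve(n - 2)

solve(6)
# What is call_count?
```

Calls(n) = 1 + Calls(n-1) + Calls(n-2); Calls(0)=Calls(1)=1. For n=6 this gives 25.

Answer: 25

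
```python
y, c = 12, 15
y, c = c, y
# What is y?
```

Trace:
`y, c = 12, 15` → y = 12; c = 15
`y, c = c, y` → y = 15; c = 12
So y = 15

Answer: 15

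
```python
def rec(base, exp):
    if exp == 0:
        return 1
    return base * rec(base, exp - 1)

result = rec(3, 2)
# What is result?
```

rec(3, 2) = 3 * 3 = 9

Answer: 9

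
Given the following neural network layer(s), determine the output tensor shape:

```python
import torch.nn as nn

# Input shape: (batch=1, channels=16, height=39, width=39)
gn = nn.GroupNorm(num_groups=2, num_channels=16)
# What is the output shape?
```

Input: (1, 16, 39, 39) -> Output: (1, 16, 39, 39)

Answer: (1, 16, 39, 39)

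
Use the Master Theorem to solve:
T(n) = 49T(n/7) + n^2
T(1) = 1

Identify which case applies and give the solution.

a=49, b=7, f(n)=n^2. log_7(49) = 2. Since c=2 = 2, Case 2 applies: T(n) = Θ(n^log_b(a) · log n) = O(n^2 log n).

Answer: O(n^2 log n) - Case 2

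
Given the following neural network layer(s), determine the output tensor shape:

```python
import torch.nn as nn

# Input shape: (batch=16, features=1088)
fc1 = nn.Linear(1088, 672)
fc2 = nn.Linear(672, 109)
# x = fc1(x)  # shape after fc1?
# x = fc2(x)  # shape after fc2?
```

Input: (16, 1088) -> after fc1: (16, 672) -> Output: (16, 109)

Answer: (16, 109)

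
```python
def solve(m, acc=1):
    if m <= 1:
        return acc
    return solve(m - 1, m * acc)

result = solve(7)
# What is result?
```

Accumulator trace (n, acc): (7, 1) -> (6, 7) -> (5, 42) -> (4, 210) -> (3, 840) -> (2, 2520) -> (1, 5040) -> return 5040

Answer: 5040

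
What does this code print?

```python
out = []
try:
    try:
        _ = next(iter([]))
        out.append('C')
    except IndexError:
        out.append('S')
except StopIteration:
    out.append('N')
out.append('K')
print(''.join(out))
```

Execution trace: 'N' (outer except StopIteration) → 'K' (after the try/except). Output: NK

Answer: NK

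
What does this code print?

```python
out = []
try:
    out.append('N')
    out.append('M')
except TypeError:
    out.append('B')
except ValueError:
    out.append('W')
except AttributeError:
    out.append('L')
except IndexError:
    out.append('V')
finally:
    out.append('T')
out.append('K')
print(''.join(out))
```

Execution trace: 'N' (try body) → 'M' (try body, no exception) → 'T' (finally) → 'K' (after the try/except). Output: NMTK

Answer: NMTK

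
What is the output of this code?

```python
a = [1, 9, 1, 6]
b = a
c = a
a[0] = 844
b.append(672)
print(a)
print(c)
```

Key concept: multiple aliases.
Step by step:
`a = [1, 9, 1, 6]` → a = [1, 9, 1, 6]
`b = a` → b = [1, 9, 1, 6] (same object as a)
`c = a` → c = [1, 9, 1, 6] (same object as a, b)
`a[0] = 844` → a = [844, 9, 1, 6] (same object as b, c); b = [844, 9, 1, 6] (same object as a, c); c = [844, 9, 1, 6] (same object as a, b)
`b.append(672)` → a = [844, 9, 1, 6, 672] (same object as b, c); b = [844, 9, 1, 6, 672] (same object as a, c); c = [844, 9, 1, 6, 672] (same object as a, b)
`print(a)` → prints [844, 9, 1, 6, 672]
`print(c)` → prints [844, 9, 1, 6, 672]

Answer:
[844, 9, 1, 6, 672]
[844, 9, 1, 6, 672]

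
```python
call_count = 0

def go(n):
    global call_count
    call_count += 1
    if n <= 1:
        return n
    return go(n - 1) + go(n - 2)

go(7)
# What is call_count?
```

Calls(n) = 1 + Calls(n-1) + Calls(n-2); Calls(0)=Calls(1)=1. For n=7 this gives 41.

Answer: 41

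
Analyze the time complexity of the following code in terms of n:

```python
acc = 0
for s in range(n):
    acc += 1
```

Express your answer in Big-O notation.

Each loop level contributes: n. Multiplying the contributions gives O(n).

Answer: O(n)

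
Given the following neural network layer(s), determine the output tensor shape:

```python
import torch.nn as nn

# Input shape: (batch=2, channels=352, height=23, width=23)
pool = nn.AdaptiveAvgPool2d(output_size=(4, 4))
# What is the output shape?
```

Input: (2, 352, 23, 23) -> Output: (2, 352, 4, 4)

Answer: (2, 352, 4, 4)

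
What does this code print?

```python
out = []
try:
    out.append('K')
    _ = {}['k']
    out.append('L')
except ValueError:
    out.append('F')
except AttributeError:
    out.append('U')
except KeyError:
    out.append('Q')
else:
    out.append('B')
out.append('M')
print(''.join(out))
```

Execution trace: 'K' (try body) → 'Q' (except KeyError) → 'M' (after the try/except). Output: KQM

Answer: KQM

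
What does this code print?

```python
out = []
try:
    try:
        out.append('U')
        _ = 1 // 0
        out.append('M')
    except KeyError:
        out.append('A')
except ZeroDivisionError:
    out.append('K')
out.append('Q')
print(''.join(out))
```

Execution trace: 'U' (try body) → 'K' (outer except ZeroDivisionError) → 'Q' (after the try/except). Output: UKQ

Answer: UKQ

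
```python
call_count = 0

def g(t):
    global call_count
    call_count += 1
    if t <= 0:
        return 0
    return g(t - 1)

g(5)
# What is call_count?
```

Linear recursion stepping by 1: 6 calls from t=5 down to ≤0.

Answer: 6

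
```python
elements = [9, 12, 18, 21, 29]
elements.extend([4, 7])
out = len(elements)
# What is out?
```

Trace:
`elements = [9, 12, 18, 21, 29]` → elements = [9, 12, 18, 21, 29]
`elements.extend([4, 7])` → elements = [9, 12, 18, 21, 29, 4, 7]
`out = len(elements)` → out = 7
So out = 7

Answer: 7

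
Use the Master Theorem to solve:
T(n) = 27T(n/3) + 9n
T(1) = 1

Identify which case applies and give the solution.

a=27, b=3, f(n)=9n. log_3(27) = 3. Since c=1 < 3, Case 1 applies: T(n) = Θ(n^log_b(a)) = O(n^3).

Answer: O(n^3) - Case 1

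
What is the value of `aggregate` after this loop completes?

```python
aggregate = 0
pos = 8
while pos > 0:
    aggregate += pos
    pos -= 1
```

Sum 8 down to 1
`aggregate` takes the values: 0 → 8 → 15 → 21 → 26 → 30 → 33 → 35 → 36

Answer: 36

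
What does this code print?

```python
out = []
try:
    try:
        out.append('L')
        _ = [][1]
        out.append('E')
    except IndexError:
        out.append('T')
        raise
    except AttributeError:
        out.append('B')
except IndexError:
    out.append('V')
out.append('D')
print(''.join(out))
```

Execution trace: 'L' (try body) → 'T' (except IndexError) → 'V' (outer except IndexError) → 'D' (after the try/except). Output: LTVD

Answer: LTVD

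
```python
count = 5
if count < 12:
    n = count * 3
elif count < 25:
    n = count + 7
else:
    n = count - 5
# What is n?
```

Trace:
`count = 5` → count = 5
`if count < 12: ...` → count < 12 is True → n = 15
So n = 15

Answer: 15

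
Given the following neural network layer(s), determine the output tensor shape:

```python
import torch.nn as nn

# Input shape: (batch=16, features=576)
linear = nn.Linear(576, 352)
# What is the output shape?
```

Input: (16, 576) -> Output: (16, 352)

Answer: (16, 352)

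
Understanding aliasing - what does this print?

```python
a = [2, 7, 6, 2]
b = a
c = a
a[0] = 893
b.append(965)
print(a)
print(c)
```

Key concept: multiple aliases.
Step by step:
`a = [2, 7, 6, 2]` → a = [2, 7, 6, 2]
`b = a` → b = [2, 7, 6, 2] (same object as a)
`c = a` → c = [2, 7, 6, 2] (same object as a, b)
`a[0] = 893` → a = [893, 7, 6, 2] (same object as b, c); b = [893, 7, 6, 2] (same object as a, c); c = [893, 7, 6, 2] (same object as a, b)
`b.append(965)` → a = [893, 7, 6, 2, 965] (same object as b, c); b = [893, 7, 6, 2, 965] (same object as a, c); c = [893, 7, 6, 2, 965] (same object as a, b)
`print(a)` → prints [893, 7, 6, 2, 965]
`print(c)` → prints [893, 7, 6, 2, 965]

Answer:
[893, 7, 6, 2, 965]
[893, 7, 6, 2, 965]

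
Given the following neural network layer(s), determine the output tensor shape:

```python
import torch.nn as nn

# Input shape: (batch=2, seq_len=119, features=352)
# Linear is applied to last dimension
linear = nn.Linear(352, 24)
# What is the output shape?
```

Input: (2, 119, 352) -> Output: (2, 119, 24)

Answer: (2, 119, 24)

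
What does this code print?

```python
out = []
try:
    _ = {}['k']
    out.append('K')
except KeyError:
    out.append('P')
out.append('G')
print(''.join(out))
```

Execution trace: 'P' (except KeyError) → 'G' (after the try/except). Output: PG

Answer: PG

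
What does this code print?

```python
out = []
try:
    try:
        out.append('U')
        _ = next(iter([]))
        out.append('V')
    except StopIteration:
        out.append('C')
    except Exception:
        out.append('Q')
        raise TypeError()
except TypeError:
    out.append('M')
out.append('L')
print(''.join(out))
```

Execution trace: 'U' (inner try body) → 'C' (inner except StopIteration) → 'L' (after the try/except). Output: UCL

Answer: UCL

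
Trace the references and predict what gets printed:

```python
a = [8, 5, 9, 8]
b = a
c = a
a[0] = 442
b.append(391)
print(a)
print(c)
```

Key concept: multiple aliases.
Step by step:
`a = [8, 5, 9, 8]` → a = [8, 5, 9, 8]
`b = a` → b = [8, 5, 9, 8] (same object as a)
`c = a` → c = [8, 5, 9, 8] (same object as a, b)
`a[0] = 442` → a = [442, 5, 9, 8] (same object as b, c); b = [442, 5, 9, 8] (same object as a, c); c = [442, 5, 9, 8] (same object as a, b)
`b.append(391)` → a = [442, 5, 9, 8, 391] (same object as b, c); b = [442, 5, 9, 8, 391] (same object as a, c); c = [442, 5, 9, 8, 391] (same object as a, b)
`print(a)` → prints [442, 5, 9, 8, 391]
`print(c)` → prints [442, 5, 9, 8, 391]

Answer:
[442, 5, 9, 8, 391]
[442, 5, 9, 8, 391]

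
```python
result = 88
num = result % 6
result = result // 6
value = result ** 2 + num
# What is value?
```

Trace:
`result = 88` → result = 88
`num = result % 6` → num = 4
`result = result // 6` → result = 14
`value = result ** 2 + num` → value = 200
So value = 200

Answer: 200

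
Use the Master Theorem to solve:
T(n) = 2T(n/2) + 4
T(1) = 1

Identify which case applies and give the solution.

a=2, b=2, f(n)=4. log_2(2) = 1. Since c=0 < 1, Case 1 applies: T(n) = Θ(n^log_b(a)) = O(n).

Answer: O(n) - Case 1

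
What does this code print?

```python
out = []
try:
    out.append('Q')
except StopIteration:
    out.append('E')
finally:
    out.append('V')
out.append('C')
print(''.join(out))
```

Execution trace: 'Q' (try body, no exception) → 'V' (finally) → 'C' (after the try/except). Output: QVC

Answer: QVC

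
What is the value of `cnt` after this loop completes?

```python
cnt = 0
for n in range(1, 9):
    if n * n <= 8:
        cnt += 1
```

Count numbers where n² ≤ 8
`cnt` takes the values: 0 → 1 → 2

Answer: 2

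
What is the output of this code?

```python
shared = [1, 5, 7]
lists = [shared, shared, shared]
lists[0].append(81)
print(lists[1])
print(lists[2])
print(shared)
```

Key concept: list of same reference.
Step by step:
`shared = [1, 5, 7]` → shared = [1, 5, 7]
`lists = [shared, shared, shared]` → lists = [[1, 5, 7], [1, 5, 7], [1, 5, 7]]
`lists[0].append(81)` → shared = [1, 5, 7, 81]; lists = [[1, 5, 7, 81], [1, 5, 7, 81], [1, 5, 7, 81]]
`print(lists[1])` → prints [1, 5, 7, 81]
`print(lists[2])` → prints [1, 5, 7, 81]
`print(shared)` → prints [1, 5, 7, 81]

Answer:
[1, 5, 7, 81]
[1, 5, 7, 81]
[1, 5, 7, 81]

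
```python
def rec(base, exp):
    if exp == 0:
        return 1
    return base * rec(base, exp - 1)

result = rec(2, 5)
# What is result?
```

rec(2, 5) = 2 * 2 * 2 * 2 * 2 = 32

Answer: 32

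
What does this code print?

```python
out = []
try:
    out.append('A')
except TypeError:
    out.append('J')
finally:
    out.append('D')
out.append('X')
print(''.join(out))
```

Execution trace: 'A' (try body, no exception) → 'D' (finally) → 'X' (after the try/except). Output: ADX

Answer: ADX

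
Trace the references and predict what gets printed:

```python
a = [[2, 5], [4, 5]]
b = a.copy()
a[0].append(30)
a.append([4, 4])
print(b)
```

Key concept: shallow copy with nested lists.
Step by step:
`a = [[2, 5], [4, 5]]` → a = [[2, 5], [4, 5]]
`b = a.copy()` → b = [[2, 5], [4, 5]]
`a[0].append(30)` → a = [[2, 5, 30], [4, 5]]; b = [[2, 5, 30], [4, 5]]
`a.append([4, 4])` → a = [[2, 5, 30], [4, 5], [4, 4]]
`print(b)` → prints [[2, 5, 30], [4, 5]]

Answer: [[2, 5, 30], [4, 5]]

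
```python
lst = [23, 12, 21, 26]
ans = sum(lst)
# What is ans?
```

Trace:
`lst = [23, 12, 21, 26]` → lst = [23, 12, 21, 26]
`ans = sum(lst)` → ans = 82
So ans = 82

Answer: 82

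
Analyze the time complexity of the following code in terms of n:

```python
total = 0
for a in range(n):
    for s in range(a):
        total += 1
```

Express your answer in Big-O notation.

Each loop level contributes: n × n. Multiplying the contributions gives O(n^2).

Answer: O(n^2)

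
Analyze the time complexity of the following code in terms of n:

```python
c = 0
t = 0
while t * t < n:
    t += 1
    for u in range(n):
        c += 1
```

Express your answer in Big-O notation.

Each loop level contributes: √n × n. Multiplying the contributions gives O(n√n).

Answer: O(n√n)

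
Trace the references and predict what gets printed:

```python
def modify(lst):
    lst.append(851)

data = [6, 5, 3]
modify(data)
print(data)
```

Key concept: function modifies passed list.
Step by step:
`data = [6, 5, 3]` → data = [6, 5, 3]
`modify(data)` → data = [6, 5, 3, 851]
`print(data)` → prints [6, 5, 3, 851]

Answer: [6, 5, 3, 851]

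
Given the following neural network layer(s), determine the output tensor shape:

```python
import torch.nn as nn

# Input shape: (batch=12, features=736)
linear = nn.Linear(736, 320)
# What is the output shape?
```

Input: (12, 736) -> Output: (12, 320)

Answer: (12, 320)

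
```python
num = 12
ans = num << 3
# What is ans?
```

Trace:
`num = 12` → num = 12
`ans = num << 3` → ans = 96
So ans = 96

Answer: 96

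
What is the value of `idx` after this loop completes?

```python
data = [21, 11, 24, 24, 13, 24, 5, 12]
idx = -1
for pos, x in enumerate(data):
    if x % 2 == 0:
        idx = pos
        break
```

First even number index in [21, 11, 24, 24, 13, 24, 5, 12]
`idx` takes the values: -1 → 2

Answer: 2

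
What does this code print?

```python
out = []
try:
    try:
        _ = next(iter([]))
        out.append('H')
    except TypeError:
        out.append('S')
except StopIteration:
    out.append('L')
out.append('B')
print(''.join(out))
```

Execution trace: 'L' (outer except StopIteration) → 'B' (after the try/except). Output: LB

Answer: LB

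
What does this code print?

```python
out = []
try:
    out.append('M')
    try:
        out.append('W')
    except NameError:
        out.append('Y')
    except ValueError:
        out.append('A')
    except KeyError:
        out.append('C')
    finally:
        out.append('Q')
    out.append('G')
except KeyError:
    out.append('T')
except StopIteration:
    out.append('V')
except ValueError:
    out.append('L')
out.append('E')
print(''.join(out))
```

Execution trace: 'M' (try body) → 'W' (inner try body, no exception) → 'Q' (inner finally) → 'G' (try body, no exception) → 'E' (after the try/except). Output: MWQGE

Answer: MWQGE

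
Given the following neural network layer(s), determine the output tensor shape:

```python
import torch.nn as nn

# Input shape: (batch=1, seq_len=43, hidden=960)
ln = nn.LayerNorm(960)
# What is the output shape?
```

Input: (1, 43, 960) -> Output: (1, 43, 960)

Answer: (1, 43, 960)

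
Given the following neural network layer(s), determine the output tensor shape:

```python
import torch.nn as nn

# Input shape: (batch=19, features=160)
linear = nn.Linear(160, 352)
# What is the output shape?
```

Input: (19, 160) -> Output: (19, 352)

Answer: (19, 352)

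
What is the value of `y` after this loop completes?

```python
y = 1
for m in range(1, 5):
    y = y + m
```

Start at 1, add 1 through 4
`y` takes the values: 1 → 2 → 4 → 7 → 11

Answer: 11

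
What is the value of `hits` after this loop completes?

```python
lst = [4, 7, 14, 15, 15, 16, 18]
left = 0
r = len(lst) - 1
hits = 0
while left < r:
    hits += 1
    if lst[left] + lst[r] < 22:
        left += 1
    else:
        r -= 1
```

Steps to find pair summing to 22
`hits` takes the values: 0 → 1 → 2 → 3 → 4 → 5 → 6

Answer: 6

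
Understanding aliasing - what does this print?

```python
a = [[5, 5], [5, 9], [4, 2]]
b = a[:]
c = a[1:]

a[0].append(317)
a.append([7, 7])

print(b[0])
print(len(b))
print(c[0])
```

Key concept: slice with nested mutation.
Step by step:
`a = [[5, 5], [5, 9], [4, 2]]` → a = [[5, 5], [5, 9], [4, 2]]
`b = a[:]` → b = [[5, 5], [5, 9], [4, 2]]
`c = a[1:]` → c = [[5, 9], [4, 2]]
`a[0].append(317)` → a = [[5, 5, 317], [5, 9], [4, 2]]; b = [[5, 5, 317], [5, 9], [4, 2]]
`a.append([7, 7])` → a = [[5, 5, 317], [5, 9], [4, 2], [7, 7]]
`print(b[0])` → prints [5, 5, 317]
`print(len(b))` → prints 3
`print(c[0])` → prints [5, 9]

Answer:
[5, 5, 317]
3
[5, 9]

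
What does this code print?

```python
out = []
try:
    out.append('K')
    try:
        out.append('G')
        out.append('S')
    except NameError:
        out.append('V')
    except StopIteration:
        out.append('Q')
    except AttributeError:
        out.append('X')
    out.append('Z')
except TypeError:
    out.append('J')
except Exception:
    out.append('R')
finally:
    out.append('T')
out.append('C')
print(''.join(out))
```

Execution trace: 'K' (try body) → 'G' (inner try body) → 'S' (inner try body, no exception) → 'Z' (try body, no exception) → 'T' (finally) → 'C' (after the try/except). Output: KGSZTC

Answer: KGSZTC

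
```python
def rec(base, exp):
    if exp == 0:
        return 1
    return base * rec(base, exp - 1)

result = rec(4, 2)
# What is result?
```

rec(4, 2) = 4 * 4 = 16

Answer: 16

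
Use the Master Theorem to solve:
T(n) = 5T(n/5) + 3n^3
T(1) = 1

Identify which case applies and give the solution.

a=5, b=5, f(n)=3n^3. log_5(5) = 1. Since c=3 > 1 and the regularity condition holds (5(n/5)^3 = (5/5^3)n^3 with 5/5^3 < 1), Case 3 applies: T(n) = Θ(f(n)) = O(n^3).

Answer: O(n^3) - Case 3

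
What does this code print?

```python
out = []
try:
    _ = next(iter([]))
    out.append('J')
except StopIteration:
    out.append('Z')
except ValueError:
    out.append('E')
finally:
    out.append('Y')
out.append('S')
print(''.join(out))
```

Execution trace: 'Z' (except StopIteration) → 'Y' (finally) → 'S' (after the try/except). Output: ZYS

Answer: ZYS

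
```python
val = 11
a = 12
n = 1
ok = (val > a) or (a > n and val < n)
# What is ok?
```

Trace:
`val = 11` → val = 11
`a = 12` → a = 12
`n = 1` → n = 1
`ok = (val > a) or (a > n and val < n)` → ok = False
So ok = False

Answer: False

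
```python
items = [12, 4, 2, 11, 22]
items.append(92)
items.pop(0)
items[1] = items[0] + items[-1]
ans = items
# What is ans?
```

Trace:
`items = [12, 4, 2, 11, 22]` → items = [12, 4, 2, 11, 22]
`items.append(92)` → items = [12, 4, 2, 11, 22, 92]
`items.pop(0)` → items = [4, 2, 11, 22, 92]
`items[1] = items[0] + items[-1]` → items = [4, 96, 11, 22, 92]
`ans = items` → ans = [4, 96, 11, 22, 92]
So ans = [4, 96, 11, 22, 92]

Answer: [4, 96, 11, 22, 92]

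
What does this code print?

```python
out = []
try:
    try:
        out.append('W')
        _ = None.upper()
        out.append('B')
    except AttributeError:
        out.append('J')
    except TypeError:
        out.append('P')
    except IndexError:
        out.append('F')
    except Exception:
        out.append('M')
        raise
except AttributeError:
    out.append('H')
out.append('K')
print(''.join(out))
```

Execution trace: 'W' (inner try body) → 'J' (inner except AttributeError) → 'K' (after the try/except). Output: WJK

Answer: WJK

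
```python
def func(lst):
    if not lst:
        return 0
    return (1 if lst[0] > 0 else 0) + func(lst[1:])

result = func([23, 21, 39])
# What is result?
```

Count of positive elements in [23, 21, 39] = 3

Answer: 3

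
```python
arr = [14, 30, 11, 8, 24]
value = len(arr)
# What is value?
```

Trace:
`arr = [14, 30, 11, 8, 24]` → arr = [14, 30, 11, 8, 24]
`value = len(arr)` → value = 5
So value = 5

Answer: 5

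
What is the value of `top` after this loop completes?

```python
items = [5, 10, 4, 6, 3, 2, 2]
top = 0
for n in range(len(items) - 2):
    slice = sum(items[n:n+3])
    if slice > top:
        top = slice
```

Max sum of 3-element window in [5, 10, 4, 6, 3, 2, 2]
`top` takes the values: 0 → 19 → 20

Answer: 20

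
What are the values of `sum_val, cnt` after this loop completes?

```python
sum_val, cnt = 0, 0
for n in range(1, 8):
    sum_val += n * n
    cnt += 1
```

Sum of squares and count
`sum_val, cnt` takes the values: (0, 0) → (1, 0) → (1, 1) → (5, 1) → (5, 2) → (14, 2) → (14, 3) → (30, 3) → (30, 4) → (55, 4) → (55, 5) → (91, 5) → (91, 6) → (140, 6) → (140, 7)

Answer: 140, 7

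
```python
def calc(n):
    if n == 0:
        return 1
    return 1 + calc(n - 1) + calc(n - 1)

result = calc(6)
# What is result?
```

calc(n) = 1 + 2·calc(n-1), calc(0)=1. Closed form: (1+1)·2^6 - 1 = 127.

Answer: 127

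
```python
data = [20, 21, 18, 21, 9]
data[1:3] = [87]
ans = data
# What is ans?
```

Trace:
`data = [20, 21, 18, 21, 9]` → data = [20, 21, 18, 21, 9]
`data[1:3] = [87]` → data = [20, 87, 21, 9]
`ans = data` → ans = [20, 87, 21, 9]
So ans = [20, 87, 21, 9]

Answer: [20, 87, 21, 9]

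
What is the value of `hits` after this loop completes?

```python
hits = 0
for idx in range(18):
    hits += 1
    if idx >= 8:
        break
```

Loop breaks when idx reaches 8, hits is 9
`hits` takes the values: 0 → 1 → 2 → 3 → 4 → 5 → 6 → 7 → 8 → 9

Answer: 9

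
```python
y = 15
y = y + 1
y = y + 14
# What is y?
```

Trace:
`y = 15` → y = 15
`y = y + 1` → y = 16
`y = y + 14` → y = 30
So y = 30

Answer: 30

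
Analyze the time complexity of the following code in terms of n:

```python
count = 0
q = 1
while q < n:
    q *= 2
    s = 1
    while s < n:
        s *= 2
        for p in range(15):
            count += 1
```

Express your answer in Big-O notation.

Each loop level contributes: log n × log n × 1. Multiplying the contributions gives O(log² n).

Answer: O(log² n)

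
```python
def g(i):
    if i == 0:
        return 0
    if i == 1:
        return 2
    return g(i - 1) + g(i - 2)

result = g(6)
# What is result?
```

Build up from base cases: g(0)=0, g(1)=2, g(2)=2, g(3)=4, g(4)=6, g(5)=10, g(6)=16

Answer: 16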